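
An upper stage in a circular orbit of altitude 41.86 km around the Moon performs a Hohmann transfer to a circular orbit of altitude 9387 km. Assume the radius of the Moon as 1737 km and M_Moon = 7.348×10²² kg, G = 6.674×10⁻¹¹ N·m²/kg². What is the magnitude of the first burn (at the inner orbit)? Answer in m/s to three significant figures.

μ = GM = 6.674×10⁻¹¹ × 7.348×10²² = 4.904×10¹² m³/s².
r₁ = 1737 + 41.86 = 1778.9 km = 1.7789×10⁶ m.
r₂ = 1737 + 9387 = 11124 km = 1.1124×10⁷ m.
Transfer ellipse a_t = (r₁ + r₂)/2 = 6.451×10⁶ m.
At r₁: circular v_c1 = √(μ/r₁) = 1660 m/s; transfer-perilune v_p = √[μ(2/r₁ − 1/a_t)] = 2180 m/s.
Δv₁ = v_p − v_c1 = 519.9 m/s.

Δv ≈ 520 m/s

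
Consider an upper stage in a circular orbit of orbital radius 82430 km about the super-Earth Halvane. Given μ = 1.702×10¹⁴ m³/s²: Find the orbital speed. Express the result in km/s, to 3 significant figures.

v ≈ 1.44 km/s

r = 82430 km = 8.243×10⁷ m.
For a circular orbit v = √(μ/r) = √(1.702×10¹⁴ / 8.243×10⁷) = √(2.065×10⁶) = 1437 m/s.
That is 1.437 km/s.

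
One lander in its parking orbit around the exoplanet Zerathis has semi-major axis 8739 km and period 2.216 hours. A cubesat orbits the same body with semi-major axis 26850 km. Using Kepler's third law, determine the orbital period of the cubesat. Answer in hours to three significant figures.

T₂ ≈ 11.9 hours

Kepler's third law: T² ∝ a³, so T₂ = T₁ (a₂/a₁)^(3/2).
a₂/a₁ = 3.072, (a₂/a₁)^(3/2) = 5.385.
T₂ = 2.216 × 5.385 = 11.93 hours.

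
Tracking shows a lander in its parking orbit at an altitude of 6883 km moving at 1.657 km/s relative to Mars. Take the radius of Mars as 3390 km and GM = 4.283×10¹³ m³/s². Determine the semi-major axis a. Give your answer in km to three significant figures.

a ≈ 7660 km

r = 3390 + 6883 = 10273 km = 1.027×10⁷ m.
Specific orbital energy ε = v²/2 − μ/r = (1657)²/2 − 4.283×10¹³/1.027×10⁷ = -2.796×10⁶ J/kg.
Since ε = −μ/(2a), a = −μ/(2ε) = 7.658×10⁶ m = 7658.2 km.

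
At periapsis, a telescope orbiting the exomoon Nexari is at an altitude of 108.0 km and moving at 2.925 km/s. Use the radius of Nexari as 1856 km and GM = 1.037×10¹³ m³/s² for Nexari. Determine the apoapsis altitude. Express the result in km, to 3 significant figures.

r_p = 1856 + 108.0 = 1964.0 km = 1.964×10⁶ m.
Specific energy ε = v²/2 − μ/r = -1.002×10⁶ J/kg, so a = −μ/(2ε) = 5.173×10⁶ m.
The apsides satisfy r_p + r_a = 2a, so the apoapsis radius is 2a − r_p = 8.383×10⁶ m = 8382.9 km.
Apoapsis altitude = 8382.9 − 1856 = 6526.9 km.

apoapsis altitude ≈ 6530 km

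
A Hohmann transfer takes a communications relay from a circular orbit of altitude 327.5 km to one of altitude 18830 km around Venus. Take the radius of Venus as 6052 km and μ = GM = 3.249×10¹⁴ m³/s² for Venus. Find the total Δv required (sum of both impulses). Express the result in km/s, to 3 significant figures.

r₁ = 6052 + 327.5 = 6379.5 km = 6.3795×10⁶ m.
r₂ = 6052 + 18830 = 24882 km = 2.4882×10⁷ m.
Transfer ellipse a_t = (r₁ + r₂)/2 = 1.563×10⁷ m.
At r₁: circular v_c1 = √(μ/r₁) = 7136 m/s; transfer-periapsis v_p = √[μ(2/r₁ − 1/a_t)] = 9004 m/s.
Δv₁ = v_p − v_c1 = 1868 m/s.
At r₂: circular v_c2 = √(μ/r₂) = 3614 m/s; transfer-apoapsis v_a = √[μ(2/r₂ − 1/a_t)] = 2309 m/s.
Δv₂ = v_c2 − v_a = 1305 m/s.
Total Δv = Δv₁ + Δv₂ = 3173 m/s = 3.173 km/s.

Δv_total ≈ 3.17 km/s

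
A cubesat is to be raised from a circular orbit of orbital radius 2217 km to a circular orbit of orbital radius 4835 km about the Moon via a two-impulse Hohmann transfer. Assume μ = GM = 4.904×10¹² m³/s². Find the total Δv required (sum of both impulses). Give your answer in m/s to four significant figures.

Δv_total ≈ 462.9 m/s

r₁ = 2217 km = 2.217×10⁶ m.
r₂ = 4835 km = 4.835×10⁶ m.
Transfer ellipse a_t = (r₁ + r₂)/2 = 3.526×10⁶ m.
At r₁: circular v_c1 = √(μ/r₁) = 1487 m/s; transfer-perilune v_p = √[μ(2/r₁ − 1/a_t)] = 1742 m/s.
Δv₁ = v_p − v_c1 = 254.3 m/s.
At r₂: circular v_c2 = √(μ/r₂) = 1007 m/s; transfer-apolune v_a = √[μ(2/r₂ − 1/a_t)] = 798.6 m/s.
Δv₂ = v_c2 − v_a = 208.5 m/s.
Total Δv = Δv₁ + Δv₂ = 462.9 m/s.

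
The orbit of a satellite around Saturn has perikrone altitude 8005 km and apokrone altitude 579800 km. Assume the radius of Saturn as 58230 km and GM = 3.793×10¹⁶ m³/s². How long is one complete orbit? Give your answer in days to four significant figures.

r_p = 58230 + 8005 = 66235 km = 6.6235×10⁷ m.
r_a = 58230 + 579800 = 638030 km = 6.3803×10⁸ m.
Semi-major axis a = (r_p + r_a)/2 = (66235 + 6.3803×10⁵)/2 = 3.5213×10⁵ km = 3.521×10⁸ m.
By Kepler's third law T = 2π√(a³/μ) = 2π × 3.393×10⁴ = 2.132×10⁵ s.
= 2.467 days.

T ≈ 2.467 days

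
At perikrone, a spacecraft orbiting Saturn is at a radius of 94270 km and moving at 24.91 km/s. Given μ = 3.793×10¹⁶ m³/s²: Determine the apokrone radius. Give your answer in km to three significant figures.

r_p = 9.427×10⁷ m.
Specific energy ε = v²/2 − μ/r = -9.210×10⁷ J/kg, so a = −μ/(2ε) = 2.059×10⁸ m.
The apsides satisfy r_p + r_a = 2a, so the apokrone radius is 2a − r_p = 3.176×10⁸ m = 3.1756×10⁵ km.

apokrone radius ≈ 3.18×10⁵ km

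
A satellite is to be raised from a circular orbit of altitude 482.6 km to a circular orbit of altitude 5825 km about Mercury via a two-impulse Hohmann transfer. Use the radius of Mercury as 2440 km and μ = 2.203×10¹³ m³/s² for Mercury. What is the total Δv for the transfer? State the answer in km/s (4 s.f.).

Δv_total ≈ 1.044 km/s

r₁ = 2440 + 482.6 = 2922.6 km = 2.9226×10⁶ m.
r₂ = 2440 + 5825 = 8265.0 km = 8.2650×10⁶ m.
Transfer ellipse a_t = (r₁ + r₂)/2 = 5.594×10⁶ m.
At r₁: circular v_c1 = √(μ/r₁) = 2746 m/s; transfer-periherm v_p = √[μ(2/r₁ − 1/a_t)] = 3337 m/s.
Δv₁ = v_p − v_c1 = 591.8 m/s.
At r₂: circular v_c2 = √(μ/r₂) = 1633 m/s; transfer-apoherm v_a = √[μ(2/r₂ − 1/a_t)] = 1180 m/s.
Δv₂ = v_c2 − v_a = 452.5 m/s.
Total Δv = Δv₁ + Δv₂ = 1044 m/s = 1.044 km/s.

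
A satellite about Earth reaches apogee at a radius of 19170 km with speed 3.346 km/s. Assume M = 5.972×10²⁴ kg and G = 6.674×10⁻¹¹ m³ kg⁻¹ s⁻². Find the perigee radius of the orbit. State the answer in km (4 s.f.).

μ = GM = 6.674×10⁻¹¹ × 5.972×10²⁴ = 3.986×10¹⁴ m³/s².
r_a = 1.917×10⁷ m.
Specific energy ε = v²/2 − μ/r = -1.519×10⁷ J/kg, so a = −μ/(2ε) = 1.312×10⁷ m.
The apsides satisfy r_p + r_a = 2a, so the perigee radius is 2a − r_a = 7.063×10⁶ m = 7062.9 km.

perigee radius ≈ 7063 km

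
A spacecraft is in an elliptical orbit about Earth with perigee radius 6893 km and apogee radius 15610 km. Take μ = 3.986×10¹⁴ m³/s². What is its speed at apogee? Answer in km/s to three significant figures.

v ≈ 3.96 km/s

Semi-major axis a = (r_p + r_a)/2 = 11252 km = 1.125×10⁷ m.
Vis-viva: v² = μ(2/r − 1/a) = 3.986×10¹⁴ × (1.281×10⁻⁷ − 8.888×10⁻⁸) = 1.564×10⁷ m²/s².
v = 3955 m/s = 3.955 km/s.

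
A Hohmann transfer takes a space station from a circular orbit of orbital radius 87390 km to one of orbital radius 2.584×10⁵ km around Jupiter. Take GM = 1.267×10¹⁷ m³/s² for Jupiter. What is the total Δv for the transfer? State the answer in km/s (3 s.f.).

Δv_total ≈ 14.9 km/s

r₁ = 87390 km = 8.739×10⁷ m.
r₂ = 2.584×10⁵ km = 2.584×10⁸ m.
Transfer ellipse a_t = (r₁ + r₂)/2 = 1.729×10⁸ m.
At r₁: circular v_c1 = √(μ/r₁) = 38080 m/s; transfer-perijove v_p = √[μ(2/r₁ − 1/a_t)] = 46550 m/s.
Δv₁ = v_p − v_c1 = 8473 m/s.
At r₂: circular v_c2 = √(μ/r₂) = 22140 m/s; transfer-apojove v_a = √[μ(2/r₂ − 1/a_t)] = 15740 m/s.
Δv₂ = v_c2 − v_a = 6400 m/s.
Total Δv = Δv₁ + Δv₂ = 14870 m/s = 14.87 km/s.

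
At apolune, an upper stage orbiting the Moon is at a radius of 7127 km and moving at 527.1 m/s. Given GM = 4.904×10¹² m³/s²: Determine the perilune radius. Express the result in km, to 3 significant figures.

r_a = 7.127×10⁶ m.
Specific energy ε = v²/2 − μ/r = -5.492×10⁵ J/kg, so a = −μ/(2ε) = 4.465×10⁶ m.
The apsides satisfy r_p + r_a = 2a, so the perilune radius is 2a − r_a = 1.803×10⁶ m = 1802.8 km.

perilune radius ≈ 1800 km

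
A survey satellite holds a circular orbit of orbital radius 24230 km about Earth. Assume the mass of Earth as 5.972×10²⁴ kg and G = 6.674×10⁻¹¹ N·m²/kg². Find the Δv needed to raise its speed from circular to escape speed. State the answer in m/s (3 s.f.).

Δv ≈ 1680 m/s

μ = GM = 6.674×10⁻¹¹ × 5.972×10²⁴ = 3.986×10¹⁴ m³/s².
r = 24230 km = 2.423×10⁷ m.
Circular speed v_c = √(μ/r) = 4056 m/s.
Escape speed v_esc = √(2μ/r) = √2 × v_c = 5736 m/s.
Δv = v_esc − v_c = 1680 m/s.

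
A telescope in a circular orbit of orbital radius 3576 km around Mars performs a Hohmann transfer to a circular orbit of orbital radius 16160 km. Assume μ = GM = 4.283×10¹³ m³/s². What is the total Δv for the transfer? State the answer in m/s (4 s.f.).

Δv_total ≈ 1616 m/s

r₁ = 3576 km = 3.576×10⁶ m.
r₂ = 16160 km = 1.616×10⁷ m.
Transfer ellipse a_t = (r₁ + r₂)/2 = 9.868×10⁶ m.
At r₁: circular v_c1 = √(μ/r₁) = 3461 m/s; transfer-periapsis v_p = √[μ(2/r₁ − 1/a_t)] = 4429 m/s.
Δv₁ = v_p − v_c1 = 968.0 m/s.
At r₂: circular v_c2 = √(μ/r₂) = 1628 m/s; transfer-apoapsis v_a = √[μ(2/r₂ − 1/a_t)] = 980.0 m/s.
Δv₂ = v_c2 − v_a = 648.0 m/s.
Total Δv = Δv₁ + Δv₂ = 1616 m/s.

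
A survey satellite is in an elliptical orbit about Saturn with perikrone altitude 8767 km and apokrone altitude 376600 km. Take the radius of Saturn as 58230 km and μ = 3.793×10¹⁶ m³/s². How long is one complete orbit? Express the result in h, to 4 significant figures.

T ≈ 35.62 h

r_p = 58230 + 8767 = 66997 km = 6.6997×10⁷ m.
r_a = 58230 + 376600 = 434830 km = 4.3483×10⁸ m.
Semi-major axis a = (r_p + r_a)/2 = (66997 + 4.3483×10⁵)/2 = 2.5091×10⁵ km = 2.509×10⁸ m.
By Kepler's third law T = 2π√(a³/μ) = 2π × 2.041×10⁴ = 1.282×10⁵ s.
= 35.62 h.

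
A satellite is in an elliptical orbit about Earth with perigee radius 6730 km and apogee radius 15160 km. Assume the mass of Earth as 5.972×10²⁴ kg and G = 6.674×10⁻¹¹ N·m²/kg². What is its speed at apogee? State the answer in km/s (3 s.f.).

v ≈ 4.02 km/s

μ = GM = 6.674×10⁻¹¹ × 5.972×10²⁴ = 3.986×10¹⁴ m³/s².
Semi-major axis a = (r_p + r_a)/2 = 10945 km = 1.094×10⁷ m.
Vis-viva: v² = μ(2/r − 1/a) = 3.986×10¹⁴ × (1.319×10⁻⁷ − 9.137×10⁻⁸) = 1.617×10⁷ m²/s².
v = 4021 m/s = 4.021 km/s.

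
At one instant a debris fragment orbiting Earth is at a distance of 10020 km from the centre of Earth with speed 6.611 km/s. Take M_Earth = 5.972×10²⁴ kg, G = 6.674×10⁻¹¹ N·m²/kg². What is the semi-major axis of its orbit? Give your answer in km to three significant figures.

a ≈ 11100 km

μ = GM = 6.674×10⁻¹¹ × 5.972×10²⁴ = 3.986×10¹⁴ m³/s².
r = 1.002×10⁷ m.
Specific orbital energy ε = v²/2 − μ/r = (6611)²/2 − 3.986×10¹⁴/1.002×10⁷ = -1.792×10⁷ J/kg.
Since ε = −μ/(2a), a = −μ/(2ε) = 1.112×10⁷ m = 11118 km.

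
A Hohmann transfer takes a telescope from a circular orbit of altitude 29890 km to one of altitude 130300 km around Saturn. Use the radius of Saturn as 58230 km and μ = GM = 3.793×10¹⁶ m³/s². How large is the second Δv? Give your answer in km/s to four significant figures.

r₁ = 58230 + 29890 = 88120 km = 8.8120×10⁷ m.
r₂ = 58230 + 130300 = 188530 km = 1.8853×10⁸ m.
Transfer ellipse a_t = (r₁ + r₂)/2 = 1.383×10⁸ m.
At r₁: circular v_c1 = √(μ/r₁) = 20750 m/s; transfer-perikrone v_p = √[μ(2/r₁ − 1/a_t)] = 24220 m/s.
At r₂: circular v_c2 = √(μ/r₂) = 14180 m/s; transfer-apokrone v_a = √[μ(2/r₂ − 1/a_t)] = 11320 m/s.
Δv₂ = v_c2 − v_a = 2863 m/s.
= 2.863 km/s.

Δv ≈ 2.863 km/s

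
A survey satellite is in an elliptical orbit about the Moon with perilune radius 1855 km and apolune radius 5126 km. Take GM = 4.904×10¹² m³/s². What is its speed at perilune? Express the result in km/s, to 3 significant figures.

Semi-major axis a = (r_p + r_a)/2 = 3490.5 km = 3.490×10⁶ m.
Vis-viva: v² = μ(2/r − 1/a) = 4.904×10¹² × (1.078×10⁻⁶ − 2.865×10⁻⁷) = 3.882×10⁶ m²/s².
v = 1970 m/s = 1.970 km/s.

v ≈ 1.97 km/s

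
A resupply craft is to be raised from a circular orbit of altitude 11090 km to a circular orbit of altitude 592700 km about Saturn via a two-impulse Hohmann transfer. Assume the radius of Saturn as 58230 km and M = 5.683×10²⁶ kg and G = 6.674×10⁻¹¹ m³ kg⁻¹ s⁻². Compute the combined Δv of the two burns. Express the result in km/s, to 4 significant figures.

μ = GM = 6.674×10⁻¹¹ × 5.683×10²⁶ = 3.793×10¹⁶ m³/s².
r₁ = 58230 + 11090 = 69320 km = 6.9320×10⁷ m.
r₂ = 58230 + 592700 = 650930 km = 6.5093×10⁸ m.
Transfer ellipse a_t = (r₁ + r₂)/2 = 3.601×10⁸ m.
At r₁: circular v_c1 = √(μ/r₁) = 23390 m/s; transfer-perikrone v_p = √[μ(2/r₁ − 1/a_t)] = 31450 m/s.
Δv₁ = v_p − v_c1 = 8057 m/s.
At r₂: circular v_c2 = √(μ/r₂) = 7633 m/s; transfer-apokrone v_a = √[μ(2/r₂ − 1/a_t)] = 3349 m/s.
Δv₂ = v_c2 − v_a = 4284 m/s.
Total Δv = Δv₁ + Δv₂ = 12340 m/s = 12.34 km/s.

Δv_total ≈ 12.34 km/s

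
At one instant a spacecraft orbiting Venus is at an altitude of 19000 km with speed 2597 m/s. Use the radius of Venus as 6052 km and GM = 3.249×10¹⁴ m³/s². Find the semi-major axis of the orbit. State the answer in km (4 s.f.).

a ≈ 16930 km

r = 6052 + 19000 = 25052 km = 2.505×10⁷ m.
Vis-viva rearranged: 1/a = 2/r − v²/μ = 7.983×10⁻⁸ − 2.076×10⁻⁸ = 5.908×10⁻⁸ m⁻¹.
a = 1.693×10⁷ m = 16927 km.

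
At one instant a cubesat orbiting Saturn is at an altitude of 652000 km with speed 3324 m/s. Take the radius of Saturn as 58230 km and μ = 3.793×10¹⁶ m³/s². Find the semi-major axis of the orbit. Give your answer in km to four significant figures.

r = 58230 + 652000 = 7.1023×10⁵ km = 7.102×10⁸ m.
Specific orbital energy ε = v²/2 − μ/r = (3324)²/2 − 3.793×10¹⁶/7.102×10⁸ = -4.788×10⁷ J/kg.
Since ε = −μ/(2a), a = −μ/(2ε) = 3.961×10⁸ m = 3.9609×10⁵ km.

a ≈ 3.961×10⁵ km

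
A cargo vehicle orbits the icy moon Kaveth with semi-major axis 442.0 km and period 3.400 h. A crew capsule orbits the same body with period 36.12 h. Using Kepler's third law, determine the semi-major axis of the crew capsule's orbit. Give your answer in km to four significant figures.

a₂ ≈ 2136 km

Kepler's third law: a³ ∝ T², so a₂ = a₁ (T₂/T₁)^(2/3).
T₂/T₁ = 10.62, (T₂/T₁)^(2/3) = 4.833.
a₂ = 442.0 × 4.833 = 2136 km.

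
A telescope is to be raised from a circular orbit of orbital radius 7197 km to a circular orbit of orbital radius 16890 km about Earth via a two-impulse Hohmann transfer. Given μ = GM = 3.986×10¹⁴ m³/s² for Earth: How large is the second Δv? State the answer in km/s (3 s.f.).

r₁ = 7197 km = 7.197×10⁶ m.
r₂ = 16890 km = 1.689×10⁷ m.
Transfer ellipse a_t = (r₁ + r₂)/2 = 1.204×10⁷ m.
At r₁: circular v_c1 = √(μ/r₁) = 7442 m/s; transfer-perigee v_p = √[μ(2/r₁ − 1/a_t)] = 8813 m/s.
At r₂: circular v_c2 = √(μ/r₂) = 4858 m/s; transfer-apogee v_a = √[μ(2/r₂ − 1/a_t)] = 3755 m/s.
Δv₂ = v_c2 − v_a = 1103 m/s.
= 1.103 km/s.

Δv ≈ 1.10 km/s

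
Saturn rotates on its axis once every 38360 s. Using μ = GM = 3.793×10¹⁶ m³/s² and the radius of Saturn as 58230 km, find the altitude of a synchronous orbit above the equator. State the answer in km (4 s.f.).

A synchronous orbit has period T, so by Kepler's third law a = (μT²/4π²)^(1/3).
μT²/4π² = 3.793×10¹⁶ × (3.836×10⁴)² / 39.48 = 1.414×10²⁴ m³.
a = 1.122×10⁸ m = 1.1223×10⁵ km.
Altitude h = a − R = 1.1223×10⁵ − 58230 = 54005 km.

h_sync ≈ 54000 km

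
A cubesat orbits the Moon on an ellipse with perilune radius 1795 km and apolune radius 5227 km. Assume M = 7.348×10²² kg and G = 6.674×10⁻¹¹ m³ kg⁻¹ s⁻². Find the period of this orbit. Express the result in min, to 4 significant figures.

T ≈ 311.1 min

μ = GM = 6.674×10⁻¹¹ × 7.348×10²² = 4.904×10¹² m³/s².
Semi-major axis a = (r_p + r_a)/2 = (1795.0 + 5227.0)/2 = 3511.0 km = 3.511×10⁶ m.
By Kepler's third law T = 2π√(a³/μ) = 2π × 2.971×10³ = 1.867×10⁴ s.
= 311.1 min.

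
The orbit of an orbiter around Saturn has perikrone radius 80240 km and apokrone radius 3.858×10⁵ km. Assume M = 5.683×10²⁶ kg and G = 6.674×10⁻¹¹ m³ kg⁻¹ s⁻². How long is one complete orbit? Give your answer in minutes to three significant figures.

μ = GM = 6.674×10⁻¹¹ × 5.683×10²⁶ = 3.793×10¹⁶ m³/s².
Semi-major axis a = (r_p + r_a)/2 = (80240 + 3.8580×10⁵)/2 = 2.3302×10⁵ km = 2.330×10⁸ m.
By Kepler's third law T = 2π√(a³/μ) = 2π × 1.826×10⁴ = 1.148×10⁵ s.
= 1913 minutes.

T ≈ 1910 minutes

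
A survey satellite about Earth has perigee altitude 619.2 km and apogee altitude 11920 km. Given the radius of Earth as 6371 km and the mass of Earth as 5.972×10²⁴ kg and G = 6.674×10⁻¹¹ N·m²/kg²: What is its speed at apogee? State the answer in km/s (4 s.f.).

v ≈ 3.471 km/s

μ = GM = 6.674×10⁻¹¹ × 5.972×10²⁴ = 3.986×10¹⁴ m³/s².
r_p = 6371 + 619.2 = 6990.2 km = 6.9902×10⁶ m.
r_a = 6371 + 11920 = 18291 km = 1.8291×10⁷ m.
Semi-major axis a = (r_p + r_a)/2 = 12641 km = 1.264×10⁷ m.
Vis-viva: v² = μ(2/r − 1/a) = 3.986×10¹⁴ × (1.093×10⁻⁷ − 7.911×10⁻⁸) = 1.205×10⁷ m²/s².
v = 3471 m/s = 3.471 km/s.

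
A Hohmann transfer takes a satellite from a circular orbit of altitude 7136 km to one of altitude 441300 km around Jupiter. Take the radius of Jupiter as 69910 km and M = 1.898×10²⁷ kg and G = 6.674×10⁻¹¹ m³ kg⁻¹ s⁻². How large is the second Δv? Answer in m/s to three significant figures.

μ = GM = 6.674×10⁻¹¹ × 1.898×10²⁷ = 1.267×10¹⁷ m³/s².
r₁ = 69910 + 7136 = 77046 km = 7.7046×10⁷ m.
r₂ = 69910 + 441300 = 511210 km = 5.1121×10⁸ m.
Transfer ellipse a_t = (r₁ + r₂)/2 = 2.941×10⁸ m.
At r₁: circular v_c1 = √(μ/r₁) = 40550 m/s; transfer-perijove v_p = √[μ(2/r₁ − 1/a_t)] = 53460 m/s.
At r₂: circular v_c2 = √(μ/r₂) = 15740 m/s; transfer-apojove v_a = √[μ(2/r₂ − 1/a_t)] = 8057 m/s.
Δv₂ = v_c2 − v_a = 7685 m/s.

Δv ≈ 7680 m/s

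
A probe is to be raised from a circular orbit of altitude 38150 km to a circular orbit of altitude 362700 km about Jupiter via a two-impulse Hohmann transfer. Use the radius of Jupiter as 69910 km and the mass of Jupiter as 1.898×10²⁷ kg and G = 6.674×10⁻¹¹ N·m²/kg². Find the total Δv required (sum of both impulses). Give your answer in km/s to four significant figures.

μ = GM = 6.674×10⁻¹¹ × 1.898×10²⁷ = 1.267×10¹⁷ m³/s².
r₁ = 69910 + 38150 = 108060 km = 1.0806×10⁸ m.
r₂ = 69910 + 362700 = 432610 km = 4.3261×10⁸ m.
Transfer ellipse a_t = (r₁ + r₂)/2 = 2.703×10⁸ m.
At r₁: circular v_c1 = √(μ/r₁) = 34240 m/s; transfer-perijove v_p = √[μ(2/r₁ − 1/a_t)] = 43310 m/s.
Δv₁ = v_p − v_c1 = 9074 m/s.
At r₂: circular v_c2 = √(μ/r₂) = 17110 m/s; transfer-apojove v_a = √[μ(2/r₂ − 1/a_t)] = 10820 m/s.
Δv₂ = v_c2 − v_a = 6293 m/s.
Total Δv = Δv₁ + Δv₂ = 15370 m/s = 15.37 km/s.

Δv_total ≈ 15.37 km/s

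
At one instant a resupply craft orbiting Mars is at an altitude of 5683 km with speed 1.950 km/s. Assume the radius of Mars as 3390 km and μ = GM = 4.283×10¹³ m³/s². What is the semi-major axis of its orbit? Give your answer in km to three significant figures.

a ≈ 7600 km

r = 3390 + 5683 = 9073.0 km = 9.073×10⁶ m.
Vis-viva rearranged: 1/a = 2/r − v²/μ = 2.204×10⁻⁷ − 8.878×10⁻⁸ = 1.317×10⁻⁷ m⁻¹.
a = 7.596×10⁶ m = 7595.7 km.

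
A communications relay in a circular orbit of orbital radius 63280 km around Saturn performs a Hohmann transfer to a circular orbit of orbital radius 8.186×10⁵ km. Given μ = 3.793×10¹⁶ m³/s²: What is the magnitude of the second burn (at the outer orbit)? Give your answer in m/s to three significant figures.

r₁ = 63280 km = 6.328×10⁷ m.
r₂ = 8.186×10⁵ km = 8.186×10⁸ m.
Transfer ellipse a_t = (r₁ + r₂)/2 = 4.409×10⁸ m.
At r₁: circular v_c1 = √(μ/r₁) = 24480 m/s; transfer-perikrone v_p = √[μ(2/r₁ − 1/a_t)] = 33360 m/s.
At r₂: circular v_c2 = √(μ/r₂) = 6807 m/s; transfer-apokrone v_a = √[μ(2/r₂ − 1/a_t)] = 2579 m/s.
Δv₂ = v_c2 − v_a = 4228 m/s.

Δv ≈ 4230 m/s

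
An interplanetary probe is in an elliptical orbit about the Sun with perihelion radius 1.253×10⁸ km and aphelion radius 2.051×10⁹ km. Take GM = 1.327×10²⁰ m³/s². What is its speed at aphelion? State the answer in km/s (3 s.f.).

v ≈ 2.73 km/s

Semi-major axis a = (r_p + r_a)/2 = 1.0882×10⁹ km = 1.088×10¹² m.
Vis-viva: v² = μ(2/r − 1/a) = 1.327×10²⁰ × (9.751×10⁻¹³ − 9.190×10⁻¹³) = 7.450×10⁶ m²/s².
v = 2730 m/s = 2.730 km/s.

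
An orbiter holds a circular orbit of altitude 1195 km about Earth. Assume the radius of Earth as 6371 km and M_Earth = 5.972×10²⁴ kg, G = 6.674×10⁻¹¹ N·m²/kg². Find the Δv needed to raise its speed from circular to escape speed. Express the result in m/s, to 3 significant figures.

μ = GM = 6.674×10⁻¹¹ × 5.972×10²⁴ = 3.986×10¹⁴ m³/s².
r = 6371 + 1195 = 7566.0 km = 7.5660×10⁶ m.
Circular speed v_c = √(μ/r) = 7258 m/s.
Escape speed v_esc = √(2μ/r) = √2 × v_c = 10260 m/s.
Δv = v_esc − v_c = 3006 m/s.

Δv ≈ 3010 m/s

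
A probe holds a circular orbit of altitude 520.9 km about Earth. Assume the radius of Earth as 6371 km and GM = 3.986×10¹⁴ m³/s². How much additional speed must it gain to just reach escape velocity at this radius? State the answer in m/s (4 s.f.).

Δv ≈ 3150 m/s

r = 6371 + 520.9 = 6891.9 km = 6.8919×10⁶ m.
Circular speed v_c = √(μ/r) = 7605 m/s.
Escape speed v_esc = √(2μ/r) = √2 × v_c = 10760 m/s.
Δv = v_esc − v_c = 3150 m/s.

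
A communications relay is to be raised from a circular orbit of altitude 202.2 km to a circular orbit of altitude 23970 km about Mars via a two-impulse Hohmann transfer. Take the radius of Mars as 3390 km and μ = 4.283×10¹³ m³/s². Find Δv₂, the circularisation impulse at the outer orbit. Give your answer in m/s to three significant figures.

r₁ = 3390 + 202.2 = 3592.2 km = 3.5922×10⁶ m.
r₂ = 3390 + 23970 = 27360 km = 2.7360×10⁷ m.
Transfer ellipse a_t = (r₁ + r₂)/2 = 1.548×10⁷ m.
At r₁: circular v_c1 = √(μ/r₁) = 3453 m/s; transfer-periapsis v_p = √[μ(2/r₁ − 1/a_t)] = 4591 m/s.
At r₂: circular v_c2 = √(μ/r₂) = 1251 m/s; transfer-apoapsis v_a = √[μ(2/r₂ − 1/a_t)] = 602.8 m/s.
Δv₂ = v_c2 − v_a = 648.4 m/s.

Δv ≈ 648 m/s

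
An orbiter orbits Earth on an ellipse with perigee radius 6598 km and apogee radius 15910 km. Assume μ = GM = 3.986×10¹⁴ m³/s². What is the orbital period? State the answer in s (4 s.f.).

T ≈ 11880 s

Semi-major axis a = (r_p + r_a)/2 = (6598.0 + 15910)/2 = 11254 km = 1.125×10⁷ m.
By Kepler's third law T = 2π√(a³/μ) = 2π × 1.891×10³ = 1.188×10⁴ s.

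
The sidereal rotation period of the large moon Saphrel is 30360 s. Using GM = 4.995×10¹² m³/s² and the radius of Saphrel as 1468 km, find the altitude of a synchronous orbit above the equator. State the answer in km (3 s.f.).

A synchronous orbit has period T, so by Kepler's third law a = (μT²/4π²)^(1/3).
μT²/4π² = 4.995×10¹² × (3.036×10⁴)² / 39.48 = 1.166×10²⁰ m³.
a = 4.886×10⁶ m = 4885.7 km.
Altitude h = a − R = 4885.7 − 1468 = 3417.7 km.

h_sync ≈ 3420 km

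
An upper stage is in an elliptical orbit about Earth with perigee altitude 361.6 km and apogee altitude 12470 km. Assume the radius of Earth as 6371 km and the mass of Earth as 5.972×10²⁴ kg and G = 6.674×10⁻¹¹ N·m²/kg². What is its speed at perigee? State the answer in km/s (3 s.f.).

μ = GM = 6.674×10⁻¹¹ × 5.972×10²⁴ = 3.986×10¹⁴ m³/s².
r_p = 6371 + 361.6 = 6732.6 km = 6.7326×10⁶ m.
r_a = 6371 + 12470 = 18841 km = 1.8841×10⁷ m.
Semi-major axis a = (r_p + r_a)/2 = 12787 km = 1.279×10⁷ m.
Vis-viva: v² = μ(2/r − 1/a) = 3.986×10¹⁴ × (2.971×10⁻⁷ − 7.821×10⁻⁸) = 8.723×10⁷ m²/s².
v = 9340 m/s = 9.340 km/s.

v ≈ 9.34 km/s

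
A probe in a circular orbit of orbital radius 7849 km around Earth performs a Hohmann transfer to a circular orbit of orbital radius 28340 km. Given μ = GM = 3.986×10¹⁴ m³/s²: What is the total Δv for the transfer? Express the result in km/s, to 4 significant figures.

Δv_total ≈ 3.072 km/s

r₁ = 7849 km = 7.849×10⁶ m.
r₂ = 28340 km = 2.834×10⁷ m.
Transfer ellipse a_t = (r₁ + r₂)/2 = 1.809×10⁷ m.
At r₁: circular v_c1 = √(μ/r₁) = 7126 m/s; transfer-perigee v_p = √[μ(2/r₁ − 1/a_t)] = 8918 m/s.
Δv₁ = v_p − v_c1 = 1792 m/s.
At r₂: circular v_c2 = √(μ/r₂) = 3750 m/s; transfer-apogee v_a = √[μ(2/r₂ − 1/a_t)] = 2470 m/s.
Δv₂ = v_c2 − v_a = 1280 m/s.
Total Δv = Δv₁ + Δv₂ = 3072 m/s = 3.072 km/s.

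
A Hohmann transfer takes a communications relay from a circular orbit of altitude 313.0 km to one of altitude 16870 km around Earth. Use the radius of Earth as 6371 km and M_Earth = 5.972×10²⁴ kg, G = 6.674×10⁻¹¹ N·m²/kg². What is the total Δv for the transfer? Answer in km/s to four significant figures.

μ = GM = 6.674×10⁻¹¹ × 5.972×10²⁴ = 3.986×10¹⁴ m³/s².
r₁ = 6371 + 313.0 = 6684.0 km = 6.6840×10⁶ m.
r₂ = 6371 + 16870 = 23241 km = 2.3241×10⁷ m.
Transfer ellipse a_t = (r₁ + r₂)/2 = 1.496×10⁷ m.
At r₁: circular v_c1 = √(μ/r₁) = 7722 m/s; transfer-perigee v_p = √[μ(2/r₁ − 1/a_t)] = 9624 m/s.
Δv₁ = v_p − v_c1 = 1902 m/s.
At r₂: circular v_c2 = √(μ/r₂) = 4141 m/s; transfer-apogee v_a = √[μ(2/r₂ − 1/a_t)] = 2768 m/s.
Δv₂ = v_c2 − v_a = 1373 m/s.
Total Δv = Δv₁ + Δv₂ = 3275 m/s = 3.275 km/s.

Δv_total ≈ 3.275 km/s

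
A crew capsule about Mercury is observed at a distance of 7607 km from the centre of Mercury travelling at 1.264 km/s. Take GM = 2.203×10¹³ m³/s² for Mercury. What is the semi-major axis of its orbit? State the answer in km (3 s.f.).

a ≈ 5250 km

r = 7.607×10⁶ m.
Vis-viva rearranged: 1/a = 2/r − v²/μ = 2.629×10⁻⁷ − 7.252×10⁻⁸ = 1.904×10⁻⁷ m⁻¹.
a = 5.252×10⁶ m = 5252.3 km.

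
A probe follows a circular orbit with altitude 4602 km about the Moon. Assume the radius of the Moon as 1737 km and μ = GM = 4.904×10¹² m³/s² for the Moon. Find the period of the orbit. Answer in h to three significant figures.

T ≈ 12.6 h

r = 1737 + 4602 = 6339.0 km = 6.3390×10⁶ m.
Kepler's third law: T = 2π√(r³/μ) = 2π√((6.339×10⁶)³ / 4.904×10¹²).
r³/μ = 5.194×10⁷ s², so T = 2π × 7.207×10³ = 4.528×10⁴ s.
Converting: 4.528×10⁴ s ÷ 3600 = 12.58 h.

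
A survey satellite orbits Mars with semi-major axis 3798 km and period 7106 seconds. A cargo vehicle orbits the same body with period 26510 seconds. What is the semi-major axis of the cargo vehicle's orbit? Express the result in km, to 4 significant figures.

a₂ ≈ 9136 km

Kepler's third law: a³ ∝ T², so a₂ = a₁ (T₂/T₁)^(2/3).
T₂/T₁ = 3.731, (T₂/T₁)^(2/3) = 2.405.
a₂ = 3798 × 2.405 = 9136 km.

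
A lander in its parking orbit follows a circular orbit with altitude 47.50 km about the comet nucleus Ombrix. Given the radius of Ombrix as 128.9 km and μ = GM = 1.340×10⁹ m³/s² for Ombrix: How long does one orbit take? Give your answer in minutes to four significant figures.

T ≈ 211.9 minutes

r = 128.9 + 47.50 = 176.40 km = 1.7640×10⁵ m.
Kepler's third law: T = 2π√(r³/μ) = 2π√((1.764×10⁵)³ / 1.340×10⁹).
r³/μ = 4.096×10⁶ s², so T = 2π × 2.024×10³ = 1.272×10⁴ s.
Converting: 1.272×10⁴ s ÷ 60.00 = 211.9 minutes.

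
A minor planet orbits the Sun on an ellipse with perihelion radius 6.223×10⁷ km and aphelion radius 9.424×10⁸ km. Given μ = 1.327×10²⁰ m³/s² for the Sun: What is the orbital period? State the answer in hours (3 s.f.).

Semi-major axis a = (r_p + r_a)/2 = (6.2230×10⁷ + 9.4240×10⁸)/2 = 5.0232×10⁸ km = 5.023×10¹¹ m.
By Kepler's third law T = 2π√(a³/μ) = 2π × 3.091×10⁷ = 1.942×10⁸ s.
= 53940 hours.

T ≈ 53900 hours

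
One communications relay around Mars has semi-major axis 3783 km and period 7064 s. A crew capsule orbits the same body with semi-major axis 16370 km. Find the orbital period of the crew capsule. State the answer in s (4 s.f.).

Kepler's third law: T² ∝ a³, so T₂ = T₁ (a₂/a₁)^(3/2).
a₂/a₁ = 4.327, (a₂/a₁)^(3/2) = 9.002.
T₂ = 7064 × 9.002 = 63590 s.

T₂ ≈ 63590 s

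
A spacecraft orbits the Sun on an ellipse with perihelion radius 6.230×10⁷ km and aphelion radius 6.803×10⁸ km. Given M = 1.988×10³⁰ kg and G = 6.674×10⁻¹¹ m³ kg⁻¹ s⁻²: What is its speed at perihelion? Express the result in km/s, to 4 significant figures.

v ≈ 62.47 km/s

μ = GM = 6.674×10⁻¹¹ × 1.988×10³⁰ = 1.327×10²⁰ m³/s².
Semi-major axis a = (r_p + r_a)/2 = 3.7130×10⁸ km = 3.713×10¹¹ m.
Vis-viva: v² = μ(2/r − 1/a) = 1.327×10²⁰ × (3.210×10⁻¹¹ − 2.693×10⁻¹²) = 3.902×10⁹ m²/s².
v = 62470 m/s = 62.47 km/s.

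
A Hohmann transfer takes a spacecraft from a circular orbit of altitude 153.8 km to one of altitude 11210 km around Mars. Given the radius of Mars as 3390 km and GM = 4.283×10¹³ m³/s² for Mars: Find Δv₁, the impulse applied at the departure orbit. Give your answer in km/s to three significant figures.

Δv ≈ 0.934 km/s

r₁ = 3390 + 153.8 = 3543.8 km = 3.5438×10⁶ m.
r₂ = 3390 + 11210 = 14600 km = 1.4600×10⁷ m.
Transfer ellipse a_t = (r₁ + r₂)/2 = 9.072×10⁶ m.
At r₁: circular v_c1 = √(μ/r₁) = 3476 m/s; transfer-periapsis v_p = √[μ(2/r₁ − 1/a_t)] = 4410 m/s.
Δv₁ = v_p − v_c1 = 933.8 m/s.
= 0.9338 km/s.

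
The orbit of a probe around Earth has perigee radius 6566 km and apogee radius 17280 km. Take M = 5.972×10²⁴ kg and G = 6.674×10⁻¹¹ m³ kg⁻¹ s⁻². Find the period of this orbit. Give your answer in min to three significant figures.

T ≈ 216 min

μ = GM = 6.674×10⁻¹¹ × 5.972×10²⁴ = 3.986×10¹⁴ m³/s².
Semi-major axis a = (r_p + r_a)/2 = (6566.0 + 17280)/2 = 11923 km = 1.192×10⁷ m.
By Kepler's third law T = 2π√(a³/μ) = 2π × 2.062×10³ = 1.296×10⁴ s.
= 216.0 min.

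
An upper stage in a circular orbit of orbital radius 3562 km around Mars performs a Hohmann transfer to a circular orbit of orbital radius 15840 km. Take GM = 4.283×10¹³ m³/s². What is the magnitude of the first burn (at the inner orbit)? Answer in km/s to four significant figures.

Δv ≈ 0.9634 km/s

r₁ = 3562 km = 3.562×10⁶ m.
r₂ = 15840 km = 1.584×10⁷ m.
Transfer ellipse a_t = (r₁ + r₂)/2 = 9.701×10⁶ m.
At r₁: circular v_c1 = √(μ/r₁) = 3468 m/s; transfer-periapsis v_p = √[μ(2/r₁ − 1/a_t)] = 4431 m/s.
Δv₁ = v_p − v_c1 = 963.4 m/s.
= 0.9634 km/s.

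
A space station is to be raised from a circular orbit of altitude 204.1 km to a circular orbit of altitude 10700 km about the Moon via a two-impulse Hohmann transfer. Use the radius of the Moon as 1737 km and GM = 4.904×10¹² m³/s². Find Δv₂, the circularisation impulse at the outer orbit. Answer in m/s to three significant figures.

Δv ≈ 302 m/s

r₁ = 1737 + 204.1 = 1941.1 km = 1.9411×10⁶ m.
r₂ = 1737 + 10700 = 12437 km = 1.2437×10⁷ m.
Transfer ellipse a_t = (r₁ + r₂)/2 = 7.189×10⁶ m.
At r₁: circular v_c1 = √(μ/r₁) = 1589 m/s; transfer-perilune v_p = √[μ(2/r₁ − 1/a_t)] = 2091 m/s.
At r₂: circular v_c2 = √(μ/r₂) = 627.9 m/s; transfer-apolune v_a = √[μ(2/r₂ − 1/a_t)] = 326.3 m/s.
Δv₂ = v_c2 − v_a = 301.6 m/s.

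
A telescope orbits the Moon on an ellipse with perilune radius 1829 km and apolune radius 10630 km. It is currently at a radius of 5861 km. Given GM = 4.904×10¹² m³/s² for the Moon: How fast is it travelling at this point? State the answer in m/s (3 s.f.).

Semi-major axis a = (r_p + r_a)/2 = 6229.5 km = 6.230×10⁶ m.
Vis-viva: v² = μ(2/r − 1/a) = 4.904×10¹² × (3.412×10⁻⁷ − 1.605×10⁻⁷) = 8.862×10⁵ m²/s².
v = 941.4 m/s.

v ≈ 941 m/s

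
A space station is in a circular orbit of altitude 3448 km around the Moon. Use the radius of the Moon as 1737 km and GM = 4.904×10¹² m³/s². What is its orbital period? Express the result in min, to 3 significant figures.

r = 1737 + 3448 = 5185.0 km = 5.1850×10⁶ m.
Kepler's third law: T = 2π√(r³/μ) = 2π√((5.185×10⁶)³ / 4.904×10¹²).
r³/μ = 2.842×10⁷ s², so T = 2π × 5.331×10³ = 3.350×10⁴ s.
Converting: 3.350×10⁴ s ÷ 60.00 = 558.3 min.

T ≈ 558 min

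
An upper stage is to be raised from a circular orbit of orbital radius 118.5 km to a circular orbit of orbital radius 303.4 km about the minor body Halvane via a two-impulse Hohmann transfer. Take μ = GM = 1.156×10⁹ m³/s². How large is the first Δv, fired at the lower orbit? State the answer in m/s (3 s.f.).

Δv ≈ 19.7 m/s

r₁ = 118.5 km = 1.185×10⁵ m.
r₂ = 303.4 km = 3.034×10⁵ m.
Transfer ellipse a_t = (r₁ + r₂)/2 = 2.110×10⁵ m.
At r₁: circular v_c1 = √(μ/r₁) = 98.77 m/s; transfer-periapsis v_p = √[μ(2/r₁ − 1/a_t)] = 118.5 m/s.
Δv₁ = v_p − v_c1 = 19.68 m/s.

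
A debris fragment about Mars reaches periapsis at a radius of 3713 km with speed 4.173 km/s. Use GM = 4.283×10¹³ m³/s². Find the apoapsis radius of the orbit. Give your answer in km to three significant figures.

r_p = 3.713×10⁶ m.
Specific energy ε = v²/2 − μ/r = -2.828×10⁶ J/kg, so a = −μ/(2ε) = 7.572×10⁶ m.
The apsides satisfy r_p + r_a = 2a, so the apoapsis radius is 2a − r_p = 1.143×10⁷ m = 11431 km.

apoapsis radius ≈ 11400 km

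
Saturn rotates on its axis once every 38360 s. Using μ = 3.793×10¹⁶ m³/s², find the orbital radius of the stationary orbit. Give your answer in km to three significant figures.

r_sync ≈ 1.12×10⁵ km

A synchronous orbit has period T, so by Kepler's third law a = (μT²/4π²)^(1/3).
μT²/4π² = 3.793×10¹⁶ × (3.836×10⁴)² / 39.48 = 1.414×10²⁴ m³.
a = 1.122×10⁸ m = 1.1223×10⁵ km.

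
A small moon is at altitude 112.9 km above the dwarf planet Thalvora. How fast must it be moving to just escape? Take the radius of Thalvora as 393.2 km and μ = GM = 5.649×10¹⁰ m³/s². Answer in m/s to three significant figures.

v_esc ≈ 472 m/s

r = 393.2 + 112.9 = 506.10 km = 5.0610×10⁵ m.
Escape speed v_esc = √(2μ/r) = √(2 × 5.649×10¹⁰ / 5.061×10⁵) = √(2.232×10⁵) = 472.5 m/s.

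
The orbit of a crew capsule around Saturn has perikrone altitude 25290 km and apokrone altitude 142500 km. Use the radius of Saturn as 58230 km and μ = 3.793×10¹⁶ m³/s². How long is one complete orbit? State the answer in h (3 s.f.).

r_p = 58230 + 25290 = 83520 km = 8.3520×10⁷ m.
r_a = 58230 + 142500 = 200730 km = 2.0073×10⁸ m.
Semi-major axis a = (r_p + r_a)/2 = (83520 + 2.0073×10⁵)/2 = 1.4212×10⁵ km = 1.421×10⁸ m.
By Kepler's third law T = 2π√(a³/μ) = 2π × 8.700×10³ = 5.466×10⁴ s.
= 15.18 h.

T ≈ 15.2 h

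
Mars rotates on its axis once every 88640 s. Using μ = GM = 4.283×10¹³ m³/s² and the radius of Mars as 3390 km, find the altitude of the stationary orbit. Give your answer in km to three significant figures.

h_sync ≈ 17000 km

A synchronous orbit has period T, so by Kepler's third law a = (μT²/4π²)^(1/3).
μT²/4π² = 4.283×10¹³ × (8.864×10⁴)² / 39.48 = 8.524×10²¹ m³.
a = 2.043×10⁷ m = 20428 km.
Altitude h = a − R = 20428 − 3390 = 17038 km.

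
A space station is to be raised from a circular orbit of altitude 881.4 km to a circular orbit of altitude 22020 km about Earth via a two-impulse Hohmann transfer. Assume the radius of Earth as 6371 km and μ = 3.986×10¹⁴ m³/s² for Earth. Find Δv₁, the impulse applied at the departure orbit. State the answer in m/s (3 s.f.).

r₁ = 6371 + 881.4 = 7252.4 km = 7.2524×10⁶ m.
r₂ = 6371 + 22020 = 28391 km = 2.8391×10⁷ m.
Transfer ellipse a_t = (r₁ + r₂)/2 = 1.782×10⁷ m.
At r₁: circular v_c1 = √(μ/r₁) = 7414 m/s; transfer-perigee v_p = √[μ(2/r₁ − 1/a_t)] = 9357 m/s.
Δv₁ = v_p − v_c1 = 1944 m/s.

Δv ≈ 1940 m/s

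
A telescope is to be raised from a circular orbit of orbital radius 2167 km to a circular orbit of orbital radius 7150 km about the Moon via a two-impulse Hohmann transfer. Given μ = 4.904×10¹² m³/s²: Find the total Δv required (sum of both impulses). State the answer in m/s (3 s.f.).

r₁ = 2167 km = 2.167×10⁶ m.
r₂ = 7150 km = 7.150×10⁶ m.
Transfer ellipse a_t = (r₁ + r₂)/2 = 4.658×10⁶ m.
At r₁: circular v_c1 = √(μ/r₁) = 1504 m/s; transfer-perilune v_p = √[μ(2/r₁ − 1/a_t)] = 1864 m/s.
Δv₁ = v_p − v_c1 = 359.4 m/s.
At r₂: circular v_c2 = √(μ/r₂) = 828.2 m/s; transfer-apolune v_a = √[μ(2/r₂ − 1/a_t)] = 564.8 m/s.
Δv₂ = v_c2 − v_a = 263.3 m/s.
Total Δv = Δv₁ + Δv₂ = 622.7 m/s.

Δv_total ≈ 623 m/s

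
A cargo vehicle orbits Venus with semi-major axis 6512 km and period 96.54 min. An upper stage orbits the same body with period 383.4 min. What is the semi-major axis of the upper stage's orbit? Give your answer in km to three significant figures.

a₂ ≈ 16300 km

Kepler's third law: a³ ∝ T², so a₂ = a₁ (T₂/T₁)^(2/3).
T₂/T₁ = 3.971, (T₂/T₁)^(2/3) = 2.508.
a₂ = 6512 × 2.508 = 16330 km.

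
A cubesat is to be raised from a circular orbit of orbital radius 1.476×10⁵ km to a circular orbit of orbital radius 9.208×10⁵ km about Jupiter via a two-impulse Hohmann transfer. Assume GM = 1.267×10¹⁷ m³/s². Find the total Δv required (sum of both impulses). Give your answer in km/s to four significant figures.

Δv_total ≈ 14.73 km/s

r₁ = 1.476×10⁵ km = 1.476×10⁸ m.
r₂ = 9.208×10⁵ km = 9.208×10⁸ m.
Transfer ellipse a_t = (r₁ + r₂)/2 = 5.342×10⁸ m.
At r₁: circular v_c1 = √(μ/r₁) = 29300 m/s; transfer-perijove v_p = √[μ(2/r₁ − 1/a_t)] = 38470 m/s.
Δv₁ = v_p − v_c1 = 9167 m/s.
At r₂: circular v_c2 = √(μ/r₂) = 11730 m/s; transfer-apojove v_a = √[μ(2/r₂ − 1/a_t)] = 6166 m/s.
Δv₂ = v_c2 − v_a = 5564 m/s.
Total Δv = Δv₁ + Δv₂ = 14730 m/s = 14.73 km/s.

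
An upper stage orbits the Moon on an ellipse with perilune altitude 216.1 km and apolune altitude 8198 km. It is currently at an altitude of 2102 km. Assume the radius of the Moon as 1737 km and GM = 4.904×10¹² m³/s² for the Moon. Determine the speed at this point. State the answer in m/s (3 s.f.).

v ≈ 1320 m/s

r_p = 1737 + 216.1 = 1953.1 km = 1.9531×10⁶ m.
r_a = 1737 + 8198 = 9935.0 km = 9.9350×10⁶ m.
r = 1737 + 2102 = 3839.0 km = 3.839×10⁶ m.
Semi-major axis a = (r_p + r_a)/2 = 5944.1 km = 5.944×10⁶ m.
Vis-viva: v² = μ(2/r − 1/a) = 4.904×10¹² × (5.210×10⁻⁷ − 1.682×10⁻⁷) = 1.730×10⁶ m²/s².
v = 1315 m/s.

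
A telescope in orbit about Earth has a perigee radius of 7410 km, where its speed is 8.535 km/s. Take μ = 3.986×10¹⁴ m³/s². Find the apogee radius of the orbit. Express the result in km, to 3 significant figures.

r_p = 7.410×10⁶ m.
Specific energy ε = v²/2 − μ/r = -1.737×10⁷ J/kg, so a = −μ/(2ε) = 1.147×10⁷ m.
The apsides satisfy r_p + r_a = 2a, so the apogee radius is 2a − r_p = 1.554×10⁷ m = 15539 km.

apogee radius ≈ 15500 km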